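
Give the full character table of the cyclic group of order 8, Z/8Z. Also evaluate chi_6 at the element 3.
Character table of Z/8Z (irreps indexed chi_0,...,chi_7 with chi_k(m) = zeta_8^(k*m), zeta_8 = exp(2*pi*i/8)):
  irrep \ class  {0} (size 1)  {1} (size 1)    {2} (size 1)  {3} (size 1)    {4} (size 1)  {5} (size 1)    {6} (size 1)  {7} (size 1)  
  chi_0          1             1               1             1               1             1               1             1             
  chi_1          1             exp(I*pi/4)     I             exp(3*I*pi/4)   -1            exp(-3*I*pi/4)  -I            exp(-I*pi/4)  
  chi_2          1             I               -1            -I              1             I               -1            -I            
  chi_3          1             exp(3*I*pi/4)   -I            exp(I*pi/4)     -1            exp(-I*pi/4)    I             exp(-3*I*pi/4)
  chi_4          1             -1              1             -1              1             -1              1             -1            
  chi_5          1             exp(-3*I*pi/4)  I             exp(-I*pi/4)    -1            exp(I*pi/4)     -I            exp(3*I*pi/4) 
  chi_6          1             -I              -1            I               1             -I              -1            I             
  chi_7          1             exp(-I*pi/4)    -I            exp(-3*I*pi/4)  -1            exp(3*I*pi/4)   I             exp(I*pi/4)   

Spot check: chi_6(3) = zeta_8^(6*3) = zeta_8^18 = I.

Solution. Z/8Z is abelian, so all 8 irreducible complex representations are 1-dimensional. They are given by chi_k(m) = zeta_8^(k*m) for k = 0,...,7. Row orthogonality: sum_m chi_k(m) conj(chi_l(m)) = 8 * [k = l].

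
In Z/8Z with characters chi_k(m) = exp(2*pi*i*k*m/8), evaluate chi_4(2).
chi_4(2) = zeta_8^8 = 1

Reasoning: chi_4(2) = zeta_8^(4*2) = zeta_8^8. Since zeta_8^8 = 1, this equals zeta_8^0 = exp(2*pi*i*0/8) = 1.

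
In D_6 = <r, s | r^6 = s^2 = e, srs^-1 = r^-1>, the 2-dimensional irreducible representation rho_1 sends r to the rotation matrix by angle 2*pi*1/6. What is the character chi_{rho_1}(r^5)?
chi_{rho_1}(r^5) = 2*cos(2*pi*1*5/6) = 1

Solution. rho_1(r^5) is rotation by angle 2*pi*1*5/6, whose trace is 2*cos(2*pi*1*5/6) = 1.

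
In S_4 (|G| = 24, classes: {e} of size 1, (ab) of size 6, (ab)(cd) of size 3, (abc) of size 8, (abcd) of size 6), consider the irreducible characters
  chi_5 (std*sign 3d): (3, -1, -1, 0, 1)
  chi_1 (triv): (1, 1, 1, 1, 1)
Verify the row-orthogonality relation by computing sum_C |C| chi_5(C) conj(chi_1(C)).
Sum = 0; so <chi_5, chi_1> = 0 (distinct irreducibles are orthogonal).

Argument: Compute term by term over conjugacy classes (|C| * chi_5(C) * conj(chi_1(C))):
  1*(3)*conj(1) + 6*(-1)*conj(1) + 3*(-1)*conj(1) + 8*(0)*conj(1) + 6*(1)*conj(1)
  = (3) + (-6) + (-3) + (0) + (6)
  = 0.
Dividing by |G| = 24 gives 0/24 = 0, matching the row-orthogonality relation <chi_5, chi_1> = [chi_5 = chi_1].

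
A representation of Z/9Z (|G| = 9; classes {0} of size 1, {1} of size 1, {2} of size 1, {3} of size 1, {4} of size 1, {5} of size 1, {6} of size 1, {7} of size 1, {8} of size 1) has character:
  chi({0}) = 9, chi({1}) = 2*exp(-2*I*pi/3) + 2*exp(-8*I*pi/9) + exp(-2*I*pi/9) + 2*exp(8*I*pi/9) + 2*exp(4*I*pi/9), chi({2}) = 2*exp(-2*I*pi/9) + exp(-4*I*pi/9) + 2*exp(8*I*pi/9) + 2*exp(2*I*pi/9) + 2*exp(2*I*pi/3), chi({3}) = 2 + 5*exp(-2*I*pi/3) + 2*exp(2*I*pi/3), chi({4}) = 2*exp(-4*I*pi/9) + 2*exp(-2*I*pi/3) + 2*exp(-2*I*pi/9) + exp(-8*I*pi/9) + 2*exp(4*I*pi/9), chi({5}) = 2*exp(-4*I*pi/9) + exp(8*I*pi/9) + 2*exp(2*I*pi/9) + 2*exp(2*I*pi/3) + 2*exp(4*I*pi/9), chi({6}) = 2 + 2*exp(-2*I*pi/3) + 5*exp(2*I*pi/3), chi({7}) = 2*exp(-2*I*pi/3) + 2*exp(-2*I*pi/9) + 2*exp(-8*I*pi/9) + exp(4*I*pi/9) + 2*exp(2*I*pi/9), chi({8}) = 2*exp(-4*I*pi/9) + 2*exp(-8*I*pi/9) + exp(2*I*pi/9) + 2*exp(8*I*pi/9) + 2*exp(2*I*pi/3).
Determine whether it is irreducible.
Not irreducible (reducible): <chi, chi> = 17 > 1.

Justification: <chi, chi> = (1/|G|) sum_C |C| * |chi(C)|^2 = (1/9)[1*|9|^2 + 1*|2*exp(-2*I*pi/3) + 2*exp(-8*I*pi/9) + exp(-2*I*pi/9) + 2*exp(8*I*pi/9) + 2*exp(4*I*pi/9)|^2 + 1*|2*exp(-2*I*pi/9) + exp(-4*I*pi/9) + 2*exp(8*I*pi/9) + 2*exp(2*I*pi/9) + 2*exp(2*I*pi/3)|^2 + 1*|2 + 5*exp(-2*I*pi/3) + 2*exp(2*I*pi/3)|^2 + 1*|2*exp(-4*I*pi/9) + 2*exp(-2*I*pi/3) + 2*exp(-2*I*pi/9) + exp(-8*I*pi/9) + 2*exp(4*I*pi/9)|^2 + 1*|2*exp(-4*I*pi/9) + exp(8*I*pi/9) + 2*exp(2*I*pi/9) + 2*exp(2*I*pi/3) + 2*exp(4*I*pi/9)|^2 + 1*|2 + 2*exp(-2*I*pi/3) + 5*exp(2*I*pi/3)|^2 + 1*|2*exp(-2*I*pi/3) + 2*exp(-2*I*pi/9) + 2*exp(-8*I*pi/9) + exp(4*I*pi/9) + 2*exp(2*I*pi/9)|^2 + 1*|2*exp(-4*I*pi/9) + 2*exp(-8*I*pi/9) + exp(2*I*pi/9) + 2*exp(8*I*pi/9) + 2*exp(2*I*pi/3)|^2]
  = (1/9)[(81) + (17 + 10*exp(-4*I*pi/9) + 8*exp(-2*I*pi/3) + 8*exp(-2*I*pi/9) + 6*exp(-8*I*pi/9) + 6*exp(8*I*pi/9) + 8*exp(2*I*pi/9) + 8*exp(2*I*pi/3) + 10*exp(4*I*pi/9)) + (17 + 8*exp(-4*I*pi/9) + 8*exp(-2*I*pi/3) + 6*exp(-2*I*pi/9) + 10*exp(-8*I*pi/9) + 10*exp(8*I*pi/9) + 6*exp(2*I*pi/9) + 8*exp(2*I*pi/3) + 8*exp(4*I*pi/9)) + (9) + (17 + 8*exp(-2*I*pi/3) + 10*exp(-2*I*pi/9) + 6*exp(-4*I*pi/9) + 8*exp(-8*I*pi/9) + 8*exp(8*I*pi/9) + 6*exp(4*I*pi/9) + 10*exp(2*I*pi/9) + 8*exp(2*I*pi/3)) + (17 + 8*exp(-2*I*pi/3) + 10*exp(-2*I*pi/9) + 6*exp(-4*I*pi/9) + 8*exp(-8*I*pi/9) + 8*exp(8*I*pi/9) + 6*exp(4*I*pi/9) + 10*exp(2*I*pi/9) + 8*exp(2*I*pi/3)) + (9) + (17 + 8*exp(-4*I*pi/9) + 8*exp(-2*I*pi/3) + 6*exp(-2*I*pi/9) + 10*exp(-8*I*pi/9) + 10*exp(8*I*pi/9) + 6*exp(2*I*pi/9) + 8*exp(2*I*pi/3) + 8*exp(4*I*pi/9)) + (17 + 10*exp(-4*I*pi/9) + 8*exp(-2*I*pi/3) + 8*exp(-2*I*pi/9) + 6*exp(-8*I*pi/9) + 6*exp(8*I*pi/9) + 8*exp(2*I*pi/9) + 8*exp(2*I*pi/3) + 10*exp(4*I*pi/9))] = 153/9 = 17.
(Exp terms are combined using exp(i*s)*conj(exp(i*t)) = exp(i*(s-t)), and sums of them are collapsed using the identity that for every m > 1 the m distinct m-th roots of unity sum to 0, e.g. 1 + exp(2*I*pi/3) + exp(-2*I*pi/3) = 0.)
A character is irreducible iff <chi, chi> = 1, so this representation is reducible.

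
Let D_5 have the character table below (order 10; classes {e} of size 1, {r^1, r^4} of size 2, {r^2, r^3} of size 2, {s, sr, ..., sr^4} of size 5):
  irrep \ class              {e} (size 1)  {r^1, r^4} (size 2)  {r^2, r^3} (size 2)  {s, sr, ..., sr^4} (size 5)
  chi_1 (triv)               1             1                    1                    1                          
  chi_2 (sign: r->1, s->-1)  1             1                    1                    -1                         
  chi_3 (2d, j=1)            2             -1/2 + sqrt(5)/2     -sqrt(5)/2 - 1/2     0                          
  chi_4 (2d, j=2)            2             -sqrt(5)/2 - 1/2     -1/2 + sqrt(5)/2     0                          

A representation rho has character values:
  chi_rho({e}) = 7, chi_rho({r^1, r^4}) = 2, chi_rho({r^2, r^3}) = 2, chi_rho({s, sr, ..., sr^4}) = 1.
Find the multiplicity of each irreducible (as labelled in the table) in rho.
Multiplicities: chi_1: 2, chi_2: 1, chi_3: 1, chi_4: 1.

Proof sketch: Use <chi_rho, chi> = (1/|G|) sum_C |C| * chi_rho(C) * conj(chi(C)) with |G| = 10 for each irreducible chi in the table:
  <chi_rho, chi_1> = (1/10)[1*(7)*conj(1) + 2*(2)*conj(1) + 2*(2)*conj(1) + 5*(1)*conj(1)]
      = (1/10)[(7) + (4) + (4) + (5)] = 20/10 = 2
  <chi_rho, chi_2> = (1/10)[1*(7)*conj(1) + 2*(2)*conj(1) + 2*(2)*conj(1) + 5*(1)*conj(-1)]
      = (1/10)[(7) + (4) + (4) + (-5)] = 10/10 = 1
  <chi_rho, chi_3> = (1/10)[1*(7)*conj(2) + 2*(2)*conj(-1/2 + sqrt(5)/2) + 2*(2)*conj(-sqrt(5)/2 - 1/2) + 5*(1)*conj(0)]
      = (1/10)[(14) + (-2 + 2*sqrt(5)) + (-2*sqrt(5) - 2) + (0)] = 10/10 = 1
  <chi_rho, chi_4> = (1/10)[1*(7)*conj(2) + 2*(2)*conj(-sqrt(5)/2 - 1/2) + 2*(2)*conj(-1/2 + sqrt(5)/2) + 5*(1)*conj(0)]
      = (1/10)[(14) + (-2*sqrt(5) - 2) + (-2 + 2*sqrt(5)) + (0)] = 10/10 = 1
Dimension check: dim(rho) = sum (mult * dim) = 2*1 + 1*1 + 1*2 + 1*2 = 7 = chi_rho(e) = 7.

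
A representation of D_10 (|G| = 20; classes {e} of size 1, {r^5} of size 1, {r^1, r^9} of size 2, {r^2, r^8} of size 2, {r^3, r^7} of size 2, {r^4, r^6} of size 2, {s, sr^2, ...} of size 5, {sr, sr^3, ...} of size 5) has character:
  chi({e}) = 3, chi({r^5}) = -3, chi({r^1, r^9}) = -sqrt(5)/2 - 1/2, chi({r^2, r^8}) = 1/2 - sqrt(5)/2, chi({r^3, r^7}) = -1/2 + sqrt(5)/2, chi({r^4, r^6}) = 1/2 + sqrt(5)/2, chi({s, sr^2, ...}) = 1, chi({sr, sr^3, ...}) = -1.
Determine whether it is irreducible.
Not irreducible (reducible): <chi, chi> = 2 > 1.

Solution. <chi, chi> = (1/|G|) sum_C |C| * |chi(C)|^2 = (1/20)[1*|3|^2 + 1*|-3|^2 + 2*|-sqrt(5)/2 - 1/2|^2 + 2*|1/2 - sqrt(5)/2|^2 + 2*|-1/2 + sqrt(5)/2|^2 + 2*|1/2 + sqrt(5)/2|^2 + 5*|1|^2 + 5*|-1|^2]
  = (1/20)[(9) + (9) + (sqrt(5) + 3) + (3 - sqrt(5)) + (3 - sqrt(5)) + (sqrt(5) + 3) + (5) + (5)] = 40/20 = 2.
A character is irreducible iff <chi, chi> = 1, so this representation is reducible.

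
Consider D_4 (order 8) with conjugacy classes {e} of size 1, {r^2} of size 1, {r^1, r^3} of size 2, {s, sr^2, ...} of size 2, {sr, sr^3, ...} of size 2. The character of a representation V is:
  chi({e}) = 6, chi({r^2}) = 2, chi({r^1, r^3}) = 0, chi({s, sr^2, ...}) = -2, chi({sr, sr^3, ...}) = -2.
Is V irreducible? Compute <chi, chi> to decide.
Not irreducible (reducible): <chi, chi> = 7 > 1.

Why: <chi, chi> = (1/|G|) sum_C |C| * |chi(C)|^2 = (1/8)[1*|6|^2 + 1*|2|^2 + 2*|0|^2 + 2*|-2|^2 + 2*|-2|^2]
  = (1/8)[(36) + (4) + (0) + (8) + (8)] = 56/8 = 7.
A character is irreducible iff <chi, chi> = 1, so this representation is reducible.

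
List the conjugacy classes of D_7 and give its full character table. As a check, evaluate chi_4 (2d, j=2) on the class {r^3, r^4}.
Conjugacy classes: {e} of size 1, {r^1, r^6} of size 2, {r^2, r^5} of size 2, {r^3, r^4} of size 2, {s, sr, ..., sr^6} of size 7.
Character table:
  irrep \ class              {e} (size 1)  {r^1, r^6} (size 2)  {r^2, r^5} (size 2)  {r^3, r^4} (size 2)  {s, sr, ..., sr^6} (size 7)
  chi_1 (triv)               1             1                    1                    1                    1                          
  chi_2 (sign: r->1, s->-1)  1             1                    1                    1                    -1                         
  chi_3 (2d, j=1)            2             2*cos(2*pi/7)        -2*cos(3*pi/7)       -2*cos(pi/7)         0                          
  chi_4 (2d, j=2)            2             -2*cos(3*pi/7)       -2*cos(pi/7)         2*cos(2*pi/7)        0                          
  chi_5 (2d, j=3)            2             -2*cos(pi/7)         2*cos(2*pi/7)        -2*cos(3*pi/7)       0                          

Spot check: chi_4 (2d, j=2) on {r^3, r^4} = 2*cos(2*pi/7).

Reasoning: D_7 has order 2*7 = 14 with 5 conjugacy classes, hence 5 irreducibles. Sum of squared dims 1 + 1 + 4 + 4 + 4 = 14 = |G|. Linear characters come from the abelianisation; the 2-dimensional irreps have character r^k -> 2*cos(2*pi*j*k/7), reflections -> 0.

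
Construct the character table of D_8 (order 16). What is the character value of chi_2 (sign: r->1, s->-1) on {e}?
Conjugacy classes: {e} of size 1, {r^4} of size 1, {r^1, r^7} of size 2, {r^2, r^6} of size 2, {r^3, r^5} of size 2, {s, sr^2, ...} of size 4, {sr, sr^3, ...} of size 4.
Character table:
  irrep \ class              {e} (size 1)  {r^4} (size 1)  {r^1, r^7} (size 2)  {r^2, r^6} (size 2)  {r^3, r^5} (size 2)  {s, sr^2, ...} (size 4)  {sr, sr^3, ...} (size 4)
  chi_1 (triv)               1             1               1                    1                    1                    1                        1                       
  chi_2 (sign: r->1, s->-1)  1             1               1                    1                    1                    -1                       -1                      
  chi_3 (r->-1, s->1)        1             1               -1                   1                    -1                   1                        -1                      
  chi_4 (r->-1, s->-1)       1             1               -1                   1                    -1                   -1                       1                       
  chi_5 (2d, j=1)            2             -2              sqrt(2)              0                    -sqrt(2)             0                        0                       
  chi_6 (2d, j=2)            2             2               0                    -2                   0                    0                        0                       
  chi_7 (2d, j=3)            2             -2              -sqrt(2)             0                    sqrt(2)              0                        0                       

Spot check: chi_2 (sign: r->1, s->-1) on {e} = 1.

Proof sketch: D_8 has order 2*8 = 16 with 7 conjugacy classes, hence 7 irreducibles. Sum of squared dims 1 + 1 + 1 + 1 + 4 + 4 + 4 = 16 = |G|. Linear characters come from the abelianisation; the 2-dimensional irreps have character r^k -> 2*cos(2*pi*j*k/8), reflections -> 0.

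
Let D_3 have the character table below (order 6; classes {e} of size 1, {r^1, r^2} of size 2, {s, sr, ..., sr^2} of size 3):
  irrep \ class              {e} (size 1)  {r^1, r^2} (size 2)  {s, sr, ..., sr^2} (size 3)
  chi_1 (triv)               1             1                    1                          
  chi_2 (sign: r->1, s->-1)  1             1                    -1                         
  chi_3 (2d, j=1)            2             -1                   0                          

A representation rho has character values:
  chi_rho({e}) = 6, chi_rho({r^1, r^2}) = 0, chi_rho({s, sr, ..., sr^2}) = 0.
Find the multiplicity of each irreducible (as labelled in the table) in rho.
Multiplicities: chi_1: 1, chi_2: 1, chi_3: 2.

Reasoning: Use <chi_rho, chi> = (1/|G|) sum_C |C| * chi_rho(C) * conj(chi(C)) with |G| = 6 for each irreducible chi in the table:
  <chi_rho, chi_1> = (1/6)[1*(6)*conj(1) + 2*(0)*conj(1) + 3*(0)*conj(1)]
      = (1/6)[(6) + (0) + (0)] = 6/6 = 1
  <chi_rho, chi_2> = (1/6)[1*(6)*conj(1) + 2*(0)*conj(1) + 3*(0)*conj(-1)]
      = (1/6)[(6) + (0) + (0)] = 6/6 = 1
  <chi_rho, chi_3> = (1/6)[1*(6)*conj(2) + 2*(0)*conj(-1) + 3*(0)*conj(0)]
      = (1/6)[(12) + (0) + (0)] = 12/6 = 2
Dimension check: dim(rho) = sum (mult * dim) = 1*1 + 1*1 + 2*2 = 6 = chi_rho(e) = 6.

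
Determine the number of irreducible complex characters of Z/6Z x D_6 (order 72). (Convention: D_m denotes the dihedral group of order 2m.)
36

Proof sketch: The number of irreducible complex representations of a finite group equals its number of conjugacy classes. For a direct product, #classes(G x H) = #classes(G) * #classes(H). Z/6Z has 6 classes (abelian), D_6 has 6 classes, so 6 * 6 = 36, so Z/6Z x D_6 (order 72) has exactly 36 irreducible complex representations.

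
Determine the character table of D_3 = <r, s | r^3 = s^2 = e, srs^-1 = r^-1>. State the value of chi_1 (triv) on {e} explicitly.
Conjugacy classes: {e} of size 1, {r^1, r^2} of size 2, {s, sr, ..., sr^2} of size 3.
Character table:
  irrep \ class              {e} (size 1)  {r^1, r^2} (size 2)  {s, sr, ..., sr^2} (size 3)
  chi_1 (triv)               1             1                    1                          
  chi_2 (sign: r->1, s->-1)  1             1                    -1                         
  chi_3 (2d, j=1)            2             -1                   0                          

Spot check: chi_1 (triv) on {e} = 1.

Reasoning: D_3 has order 2*3 = 6 with 3 conjugacy classes, hence 3 irreducibles. Sum of squared dims 1 + 1 + 4 = 6 = |G|. Linear characters come from the abelianisation; the 2-dimensional irreps have character r^k -> 2*cos(2*pi*j*k/3), reflections -> 0.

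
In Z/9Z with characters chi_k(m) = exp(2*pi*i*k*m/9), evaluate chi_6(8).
chi_6(8) = zeta_9^48 = exp(2*I*pi/3)

Explanation: chi_6(8) = zeta_9^(6*8) = zeta_9^48. Since zeta_9^9 = 1, this equals zeta_9^3 = exp(2*pi*i*3/9) = exp(2*I*pi/3).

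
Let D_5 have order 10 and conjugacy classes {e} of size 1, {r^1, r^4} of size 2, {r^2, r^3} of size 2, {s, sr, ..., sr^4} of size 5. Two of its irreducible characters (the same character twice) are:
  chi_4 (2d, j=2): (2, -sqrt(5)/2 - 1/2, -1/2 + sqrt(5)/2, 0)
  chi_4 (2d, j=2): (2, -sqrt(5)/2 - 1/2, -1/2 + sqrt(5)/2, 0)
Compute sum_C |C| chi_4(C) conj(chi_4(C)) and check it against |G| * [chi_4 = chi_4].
Sum = 10 = |G| = 10; so <chi_4, chi_4> = 1 (norm-1 confirms irreducibility).

Why: Compute term by term over conjugacy classes (|C| * chi_4(C) * conj(chi_4(C))):
  1*(2)*conj(2) + 2*(-sqrt(5)/2 - 1/2)*conj(-sqrt(5)/2 - 1/2) + 2*(-1/2 + sqrt(5)/2)*conj(-1/2 + sqrt(5)/2) + 5*(0)*conj(0)
  = (4) + (sqrt(5) + 3) + (3 - sqrt(5)) + (0)
  = 10.
Dividing by |G| = 10 gives 10/10 = 1, matching the row-orthogonality relation <chi_4, chi_4> = [chi_4 = chi_4].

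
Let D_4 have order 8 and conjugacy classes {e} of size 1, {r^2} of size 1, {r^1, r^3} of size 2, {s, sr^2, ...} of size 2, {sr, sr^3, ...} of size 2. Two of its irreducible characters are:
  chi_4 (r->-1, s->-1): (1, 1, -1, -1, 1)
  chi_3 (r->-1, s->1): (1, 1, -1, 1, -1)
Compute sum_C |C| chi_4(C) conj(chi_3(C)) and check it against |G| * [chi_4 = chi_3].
Sum = 0; so <chi_4, chi_3> = 0 (distinct irreducibles are orthogonal).

Solution. Compute term by term over conjugacy classes (|C| * chi_4(C) * conj(chi_3(C))):
  1*(1)*conj(1) + 1*(1)*conj(1) + 2*(-1)*conj(-1) + 2*(-1)*conj(1) + 2*(1)*conj(-1)
  = (1) + (1) + (2) + (-2) + (-2)
  = 0.
Dividing by |G| = 8 gives 0/8 = 0, matching the row-orthogonality relation <chi_4, chi_3> = [chi_4 = chi_3].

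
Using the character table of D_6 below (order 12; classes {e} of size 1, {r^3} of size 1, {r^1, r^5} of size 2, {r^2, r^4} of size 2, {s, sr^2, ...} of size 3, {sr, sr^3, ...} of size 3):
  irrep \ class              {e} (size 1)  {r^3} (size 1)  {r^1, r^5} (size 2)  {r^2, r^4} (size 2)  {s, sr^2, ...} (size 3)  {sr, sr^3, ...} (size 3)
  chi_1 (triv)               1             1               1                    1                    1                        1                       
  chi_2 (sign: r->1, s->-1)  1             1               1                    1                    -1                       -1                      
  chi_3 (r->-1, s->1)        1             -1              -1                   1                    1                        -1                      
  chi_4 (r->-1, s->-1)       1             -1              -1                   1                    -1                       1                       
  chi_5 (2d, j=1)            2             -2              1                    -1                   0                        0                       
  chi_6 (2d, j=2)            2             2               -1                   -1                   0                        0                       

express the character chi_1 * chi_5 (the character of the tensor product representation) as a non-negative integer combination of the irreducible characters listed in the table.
chi_1 tensor chi_5 = chi_5 (all other irreducibles have multiplicity 0).

Solution. The character of a tensor product is the pointwise product (chi_1 * chi_5)(C) = chi_1(C) * chi_5(C):
  {e}: (1)*(2), {r^3}: (1)*(-2), {r^1, r^5}: (1)*(1), {r^2, r^4}: (1)*(-1), {s, sr^2, ...}: (1)*(0), {sr, sr^3, ...}: (1)*(0)
so (chi_1 * chi_5) takes values
  {e} -> 2, {r^3} -> -2, {r^1, r^5} -> 1, {r^2, r^4} -> -1, {s, sr^2, ...} -> 0, {sr, sr^3, ...} -> 0.
Now take the inner product of this character with each irreducible chi from the table, <chi_1*chi_5, chi> = (1/12) sum_C |C| (chi_1*chi_5)(C) conj(chi(C)):
  <chi_1*chi_5, chi_1> = (1/12)[1*(2)*conj(1) + 1*(-2)*conj(1) + 2*(1)*conj(1) + 2*(-1)*conj(1) + 3*(0)*conj(1) + 3*(0)*conj(1)]
      = (1/12)[(2) + (-2) + (2) + (-2) + (0) + (0)] = 0/12 = 0
  <chi_1*chi_5, chi_2> = (1/12)[1*(2)*conj(1) + 1*(-2)*conj(1) + 2*(1)*conj(1) + 2*(-1)*conj(1) + 3*(0)*conj(-1) + 3*(0)*conj(-1)]
      = (1/12)[(2) + (-2) + (2) + (-2) + (0) + (0)] = 0/12 = 0
  <chi_1*chi_5, chi_3> = (1/12)[1*(2)*conj(1) + 1*(-2)*conj(-1) + 2*(1)*conj(-1) + 2*(-1)*conj(1) + 3*(0)*conj(1) + 3*(0)*conj(-1)]
      = (1/12)[(2) + (2) + (-2) + (-2) + (0) + (0)] = 0/12 = 0
  <chi_1*chi_5, chi_4> = (1/12)[1*(2)*conj(1) + 1*(-2)*conj(-1) + 2*(1)*conj(-1) + 2*(-1)*conj(1) + 3*(0)*conj(-1) + 3*(0)*conj(1)]
      = (1/12)[(2) + (2) + (-2) + (-2) + (0) + (0)] = 0/12 = 0
  <chi_1*chi_5, chi_5> = (1/12)[1*(2)*conj(2) + 1*(-2)*conj(-2) + 2*(1)*conj(1) + 2*(-1)*conj(-1) + 3*(0)*conj(0) + 3*(0)*conj(0)]
      = (1/12)[(4) + (4) + (2) + (2) + (0) + (0)] = 12/12 = 1
  <chi_1*chi_5, chi_6> = (1/12)[1*(2)*conj(2) + 1*(-2)*conj(2) + 2*(1)*conj(-1) + 2*(-1)*conj(-1) + 3*(0)*conj(0) + 3*(0)*conj(0)]
      = (1/12)[(4) + (-4) + (-2) + (2) + (0) + (0)] = 0/12 = 0
Hence the multiplicities are chi_5: 1. Dimension check: dim(chi_1)*dim(chi_5) = 1*2 = 2 and sum (mult * dim) = 1*2 = 2.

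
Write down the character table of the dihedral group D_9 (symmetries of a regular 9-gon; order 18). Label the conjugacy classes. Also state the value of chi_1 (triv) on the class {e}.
Conjugacy classes: {e} of size 1, {r^1, r^8} of size 2, {r^2, r^7} of size 2, {r^3, r^6} of size 2, {r^4, r^5} of size 2, {s, sr, ..., sr^8} of size 9.
Character table:
  irrep \ class              {e} (size 1)  {r^1, r^8} (size 2)  {r^2, r^7} (size 2)  {r^3, r^6} (size 2)  {r^4, r^5} (size 2)  {s, sr, ..., sr^8} (size 9)
  chi_1 (triv)               1             1                    1                    1                    1                    1                          
  chi_2 (sign: r->1, s->-1)  1             1                    1                    1                    1                    -1                         
  chi_3 (2d, j=1)            2             2*cos(2*pi/9)        2*cos(4*pi/9)        -1                   -2*cos(pi/9)         0                          
  chi_4 (2d, j=2)            2             2*cos(4*pi/9)        -2*cos(pi/9)         -1                   2*cos(2*pi/9)        0                          
  chi_5 (2d, j=3)            2             -1                   -1                   2                    -1                   0                          
  chi_6 (2d, j=4)            2             -2*cos(pi/9)         2*cos(2*pi/9)        -1                   2*cos(4*pi/9)        0                          

Spot check: chi_1 (triv) on {e} = 1.

Argument: D_9 has order 2*9 = 18 with 6 conjugacy classes, hence 6 irreducibles. Sum of squared dims 1 + 1 + 4 + 4 + 4 + 4 = 18 = |G|. Linear characters come from the abelianisation; the 2-dimensional irreps have character r^k -> 2*cos(2*pi*j*k/9), reflections -> 0.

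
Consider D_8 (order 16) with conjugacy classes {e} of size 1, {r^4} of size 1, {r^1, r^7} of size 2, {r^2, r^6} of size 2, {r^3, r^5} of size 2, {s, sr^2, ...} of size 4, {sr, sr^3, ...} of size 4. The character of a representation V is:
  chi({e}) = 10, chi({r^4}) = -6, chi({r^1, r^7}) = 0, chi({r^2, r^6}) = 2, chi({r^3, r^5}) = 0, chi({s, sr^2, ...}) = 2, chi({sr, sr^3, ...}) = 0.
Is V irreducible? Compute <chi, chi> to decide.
Not irreducible (reducible): <chi, chi> = 10 > 1.

Explanation: <chi, chi> = (1/|G|) sum_C |C| * |chi(C)|^2 = (1/16)[1*|10|^2 + 1*|-6|^2 + 2*|0|^2 + 2*|2|^2 + 2*|0|^2 + 4*|2|^2 + 4*|0|^2]
  = (1/16)[(100) + (36) + (0) + (8) + (0) + (16) + (0)] = 160/16 = 10.
A character is irreducible iff <chi, chi> = 1, so this representation is reducible.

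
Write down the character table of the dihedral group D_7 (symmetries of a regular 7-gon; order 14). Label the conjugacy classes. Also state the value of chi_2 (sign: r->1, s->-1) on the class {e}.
Conjugacy classes: {e} of size 1, {r^1, r^6} of size 2, {r^2, r^5} of size 2, {r^3, r^4} of size 2, {s, sr, ..., sr^6} of size 7.
Character table:
  irrep \ class              {e} (size 1)  {r^1, r^6} (size 2)  {r^2, r^5} (size 2)  {r^3, r^4} (size 2)  {s, sr, ..., sr^6} (size 7)
  chi_1 (triv)               1             1                    1                    1                    1                          
  chi_2 (sign: r->1, s->-1)  1             1                    1                    1                    -1                         
  chi_3 (2d, j=1)            2             2*cos(2*pi/7)        -2*cos(3*pi/7)       -2*cos(pi/7)         0                          
  chi_4 (2d, j=2)            2             -2*cos(3*pi/7)       -2*cos(pi/7)         2*cos(2*pi/7)        0                          
  chi_5 (2d, j=3)            2             -2*cos(pi/7)         2*cos(2*pi/7)        -2*cos(3*pi/7)       0                          

Spot check: chi_2 (sign: r->1, s->-1) on {e} = 1.

Justification: D_7 has order 2*7 = 14 with 5 conjugacy classes, hence 5 irreducibles. Sum of squared dims 1 + 1 + 4 + 4 + 4 = 14 = |G|. Linear characters come from the abelianisation; the 2-dimensional irreps have character r^k -> 2*cos(2*pi*j*k/7), reflections -> 0.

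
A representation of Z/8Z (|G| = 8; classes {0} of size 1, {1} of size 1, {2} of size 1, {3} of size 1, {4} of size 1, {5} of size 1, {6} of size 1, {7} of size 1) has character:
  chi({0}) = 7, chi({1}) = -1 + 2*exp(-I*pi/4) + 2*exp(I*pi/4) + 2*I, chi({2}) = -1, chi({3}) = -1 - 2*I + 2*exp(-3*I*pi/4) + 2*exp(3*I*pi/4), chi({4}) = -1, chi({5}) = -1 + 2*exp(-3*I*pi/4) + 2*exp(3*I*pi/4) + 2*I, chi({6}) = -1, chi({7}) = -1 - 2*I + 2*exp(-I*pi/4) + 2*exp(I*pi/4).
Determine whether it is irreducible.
Not irreducible (reducible): <chi, chi> = 13 > 1.

Argument: <chi, chi> = (1/|G|) sum_C |C| * |chi(C)|^2 = (1/8)[1*|7|^2 + 1*|-1 + 2*exp(-I*pi/4) + 2*exp(I*pi/4) + 2*I|^2 + 1*|-1|^2 + 1*|-1 - 2*I + 2*exp(-3*I*pi/4) + 2*exp(3*I*pi/4)|^2 + 1*|-1|^2 + 1*|-1 + 2*exp(-3*I*pi/4) + 2*exp(3*I*pi/4) + 2*I|^2 + 1*|-1|^2 + 1*|-1 - 2*I + 2*exp(-I*pi/4) + 2*exp(I*pi/4)|^2]
  = (1/8)[(49) + (13 - 4*exp(I*pi/4) - 4*exp(-I*pi/4)) + (1) + (13 - 4*exp(3*I*pi/4) - 4*exp(-3*I*pi/4)) + (1) + (13 - 4*exp(3*I*pi/4) - 4*exp(-3*I*pi/4)) + (1) + (13 - 4*exp(I*pi/4) - 4*exp(-I*pi/4))] = 104/8 = 13.
(Exp terms are combined using exp(i*s)*conj(exp(i*t)) = exp(i*(s-t)), and sums of them are collapsed using the identity that for every m > 1 the m distinct m-th roots of unity sum to 0, e.g. 1 + exp(2*I*pi/3) + exp(-2*I*pi/3) = 0.)
A character is irreducible iff <chi, chi> = 1, so this representation is reducible.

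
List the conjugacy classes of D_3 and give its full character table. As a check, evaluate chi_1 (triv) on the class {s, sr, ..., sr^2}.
Conjugacy classes: {e} of size 1, {r^1, r^2} of size 2, {s, sr, ..., sr^2} of size 3.
Character table:
  irrep \ class              {e} (size 1)  {r^1, r^2} (size 2)  {s, sr, ..., sr^2} (size 3)
  chi_1 (triv)               1             1                    1                          
  chi_2 (sign: r->1, s->-1)  1             1                    -1                         
  chi_3 (2d, j=1)            2             -1                   0                          

Spot check: chi_1 (triv) on {s, sr, ..., sr^2} = 1.

Proof sketch: D_3 has order 2*3 = 6 with 3 conjugacy classes, hence 3 irreducibles. Sum of squared dims 1 + 1 + 4 = 6 = |G|. Linear characters come from the abelianisation; the 2-dimensional irreps have character r^k -> 2*cos(2*pi*j*k/3), reflections -> 0.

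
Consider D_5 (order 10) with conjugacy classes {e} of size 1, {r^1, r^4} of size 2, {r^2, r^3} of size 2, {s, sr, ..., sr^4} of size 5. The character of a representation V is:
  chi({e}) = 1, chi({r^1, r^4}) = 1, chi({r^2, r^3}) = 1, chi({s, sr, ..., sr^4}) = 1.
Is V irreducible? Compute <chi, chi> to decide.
Irreducible: <chi, chi> = 1.

Solution. <chi, chi> = (1/|G|) sum_C |C| * |chi(C)|^2 = (1/10)[1*|1|^2 + 2*|1|^2 + 2*|1|^2 + 5*|1|^2]
  = (1/10)[(1) + (2) + (2) + (5)] = 10/10 = 1.
A character is irreducible iff <chi, chi> = 1, so this representation is irreducible.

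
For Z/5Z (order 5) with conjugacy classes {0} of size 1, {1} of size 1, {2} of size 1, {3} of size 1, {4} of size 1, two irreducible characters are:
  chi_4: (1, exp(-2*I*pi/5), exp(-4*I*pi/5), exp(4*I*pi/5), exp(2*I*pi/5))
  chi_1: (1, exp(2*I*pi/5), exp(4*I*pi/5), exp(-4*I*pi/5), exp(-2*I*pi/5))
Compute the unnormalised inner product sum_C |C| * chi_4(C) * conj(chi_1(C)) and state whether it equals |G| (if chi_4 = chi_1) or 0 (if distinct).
Sum = 0; so <chi_4, chi_1> = 0 (distinct irreducibles are orthogonal).

Derivation: Compute term by term over conjugacy classes (|C| * chi_4(C) * conj(chi_1(C))):
  1*(1)*conj(1) + 1*(exp(-2*I*pi/5))*conj(exp(2*I*pi/5)) + 1*(exp(-4*I*pi/5))*conj(exp(4*I*pi/5)) + 1*(exp(4*I*pi/5))*conj(exp(-4*I*pi/5)) + 1*(exp(2*I*pi/5))*conj(exp(-2*I*pi/5))
  = (1) + (exp(-4*I*pi/5)) + (exp(2*I*pi/5)) + (exp(-2*I*pi/5)) + (exp(4*I*pi/5))
  = 0.
(Exp terms are combined using exp(i*s)*conj(exp(i*t)) = exp(i*(s-t)), and sums of them are collapsed using the identity that for every m > 1 the m distinct m-th roots of unity sum to 0, e.g. 1 + exp(2*I*pi/3) + exp(-2*I*pi/3) = 0.)
Dividing by |G| = 5 gives 0/5 = 0, matching the row-orthogonality relation <chi_4, chi_1> = [chi_4 = chi_1].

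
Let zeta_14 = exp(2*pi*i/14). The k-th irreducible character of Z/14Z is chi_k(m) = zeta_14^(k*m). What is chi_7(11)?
chi_7(11) = zeta_14^77 = -1

Why: chi_7(11) = zeta_14^(7*11) = zeta_14^77. Since zeta_14^14 = 1, this equals zeta_14^7 = exp(2*pi*i*7/14) = -1.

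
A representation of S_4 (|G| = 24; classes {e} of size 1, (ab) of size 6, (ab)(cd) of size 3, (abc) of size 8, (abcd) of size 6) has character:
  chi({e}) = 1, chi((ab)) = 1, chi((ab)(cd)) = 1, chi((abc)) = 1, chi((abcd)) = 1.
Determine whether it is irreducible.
Irreducible: <chi, chi> = 1.

<chi, chi> = (1/|G|) sum_C |C| * |chi(C)|^2 = (1/24)[1*|1|^2 + 6*|1|^2 + 3*|1|^2 + 8*|1|^2 + 6*|1|^2]
  = (1/24)[(1) + (6) + (3) + (8) + (6)] = 24/24 = 1.
A character is irreducible iff <chi, chi> = 1, so this representation is irreducible.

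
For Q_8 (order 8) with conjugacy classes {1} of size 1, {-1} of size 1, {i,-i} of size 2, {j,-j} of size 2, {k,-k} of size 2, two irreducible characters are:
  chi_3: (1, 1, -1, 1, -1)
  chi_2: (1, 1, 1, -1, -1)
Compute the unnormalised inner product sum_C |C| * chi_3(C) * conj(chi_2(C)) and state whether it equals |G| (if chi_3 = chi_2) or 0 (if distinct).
Sum = 0; so <chi_3, chi_2> = 0 (distinct irreducibles are orthogonal).

Explanation: Compute term by term over conjugacy classes (|C| * chi_3(C) * conj(chi_2(C))):
  1*(1)*conj(1) + 1*(1)*conj(1) + 2*(-1)*conj(1) + 2*(1)*conj(-1) + 2*(-1)*conj(-1)
  = (1) + (1) + (-2) + (-2) + (2)
  = 0.
Dividing by |G| = 8 gives 0/8 = 0, matching the row-orthogonality relation <chi_3, chi_2> = [chi_3 = chi_2].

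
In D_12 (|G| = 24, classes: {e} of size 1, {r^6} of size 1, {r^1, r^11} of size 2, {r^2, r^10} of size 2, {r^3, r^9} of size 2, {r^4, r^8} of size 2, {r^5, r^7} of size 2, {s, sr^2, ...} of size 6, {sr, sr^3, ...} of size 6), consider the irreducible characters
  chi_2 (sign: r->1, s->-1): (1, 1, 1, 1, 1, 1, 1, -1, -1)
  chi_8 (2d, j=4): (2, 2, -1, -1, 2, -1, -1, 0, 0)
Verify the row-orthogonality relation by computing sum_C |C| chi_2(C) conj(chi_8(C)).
Sum = 0; so <chi_2, chi_8> = 0 (distinct irreducibles are orthogonal).

Working: Compute term by term over conjugacy classes (|C| * chi_2(C) * conj(chi_8(C))):
  1*(1)*conj(2) + 1*(1)*conj(2) + 2*(1)*conj(-1) + 2*(1)*conj(-1) + 2*(1)*conj(2) + 2*(1)*conj(-1) + 2*(1)*conj(-1) + 6*(-1)*conj(0) + 6*(-1)*conj(0)
  = (2) + (2) + (-2) + (-2) + (4) + (-2) + (-2) + (0) + (0)
  = 0.
Dividing by |G| = 24 gives 0/24 = 0, matching the row-orthogonality relation <chi_2, chi_8> = [chi_2 = chi_8].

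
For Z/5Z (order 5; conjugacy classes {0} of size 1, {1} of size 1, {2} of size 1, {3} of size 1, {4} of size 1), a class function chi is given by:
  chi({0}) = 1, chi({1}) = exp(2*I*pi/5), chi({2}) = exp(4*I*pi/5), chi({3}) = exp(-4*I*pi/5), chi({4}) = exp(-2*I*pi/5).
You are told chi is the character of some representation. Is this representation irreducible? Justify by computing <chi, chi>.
Irreducible: <chi, chi> = 1.

Working: <chi, chi> = (1/|G|) sum_C |C| * |chi(C)|^2 = (1/5)[1*|1|^2 + 1*|exp(2*I*pi/5)|^2 + 1*|exp(4*I*pi/5)|^2 + 1*|exp(-4*I*pi/5)|^2 + 1*|exp(-2*I*pi/5)|^2]
  = (1/5)[(1) + (1) + (1) + (1) + (1)] = 5/5 = 1.
(Exp terms are combined using exp(i*s)*conj(exp(i*t)) = exp(i*(s-t)), and sums of them are collapsed using the identity that for every m > 1 the m distinct m-th roots of unity sum to 0, e.g. 1 + exp(2*I*pi/3) + exp(-2*I*pi/3) = 0.)
A character is irreducible iff <chi, chi> = 1, so this representation is irreducible.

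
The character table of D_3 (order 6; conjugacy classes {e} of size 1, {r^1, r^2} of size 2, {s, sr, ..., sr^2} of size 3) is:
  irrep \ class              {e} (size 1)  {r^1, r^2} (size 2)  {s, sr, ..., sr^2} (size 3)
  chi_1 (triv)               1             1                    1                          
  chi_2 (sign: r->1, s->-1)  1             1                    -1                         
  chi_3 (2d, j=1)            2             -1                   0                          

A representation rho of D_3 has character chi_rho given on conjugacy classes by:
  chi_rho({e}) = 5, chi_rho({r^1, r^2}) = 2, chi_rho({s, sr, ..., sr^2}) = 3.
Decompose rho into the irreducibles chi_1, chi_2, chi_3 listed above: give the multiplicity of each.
Multiplicities: chi_1: 3, chi_2: 0, chi_3: 1.

Justification: Use <chi_rho, chi> = (1/|G|) sum_C |C| * chi_rho(C) * conj(chi(C)) with |G| = 6 for each irreducible chi in the table:
  <chi_rho, chi_1> = (1/6)[1*(5)*conj(1) + 2*(2)*conj(1) + 3*(3)*conj(1)]
      = (1/6)[(5) + (4) + (9)] = 18/6 = 3
  <chi_rho, chi_2> = (1/6)[1*(5)*conj(1) + 2*(2)*conj(1) + 3*(3)*conj(-1)]
      = (1/6)[(5) + (4) + (-9)] = 0/6 = 0
  <chi_rho, chi_3> = (1/6)[1*(5)*conj(2) + 2*(2)*conj(-1) + 3*(3)*conj(0)]
      = (1/6)[(10) + (-4) + (0)] = 6/6 = 1
Dimension check: dim(rho) = sum (mult * dim) = 3*1 + 0*1 + 1*2 = 5 = chi_rho(e) = 5.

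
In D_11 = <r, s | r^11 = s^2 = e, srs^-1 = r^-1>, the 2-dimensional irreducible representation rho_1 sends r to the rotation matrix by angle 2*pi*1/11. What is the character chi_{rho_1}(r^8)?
chi_{rho_1}(r^8) = 2*cos(2*pi*1*8/11) = -2*cos(5*pi/11)

Working: rho_1(r^8) is rotation by angle 2*pi*1*8/11, whose trace is 2*cos(2*pi*1*8/11) = -2*cos(5*pi/11).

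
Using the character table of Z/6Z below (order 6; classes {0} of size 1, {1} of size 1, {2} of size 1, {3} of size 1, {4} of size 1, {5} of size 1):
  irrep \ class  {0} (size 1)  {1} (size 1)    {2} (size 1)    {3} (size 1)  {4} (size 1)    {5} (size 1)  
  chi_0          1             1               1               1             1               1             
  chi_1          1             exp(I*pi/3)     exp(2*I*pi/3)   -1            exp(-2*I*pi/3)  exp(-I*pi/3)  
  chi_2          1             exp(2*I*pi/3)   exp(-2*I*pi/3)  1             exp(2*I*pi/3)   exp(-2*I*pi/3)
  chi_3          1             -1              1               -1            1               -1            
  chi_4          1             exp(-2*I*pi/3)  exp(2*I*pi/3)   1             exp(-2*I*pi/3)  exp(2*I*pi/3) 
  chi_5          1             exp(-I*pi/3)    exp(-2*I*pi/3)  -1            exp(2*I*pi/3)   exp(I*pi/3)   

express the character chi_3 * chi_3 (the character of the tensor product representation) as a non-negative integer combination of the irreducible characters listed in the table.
chi_3 tensor chi_3 = chi_0 (all other irreducibles have multiplicity 0).

Details: The character of a tensor product is the pointwise product (chi_3 * chi_3)(C) = chi_3(C) * chi_3(C):
  {0}: (1)*(1), {1}: (-1)*(-1), {2}: (1)*(1), {3}: (-1)*(-1), {4}: (1)*(1), {5}: (-1)*(-1)
so (chi_3 * chi_3) takes values
  {0} -> 1, {1} -> 1, {2} -> 1, {3} -> 1, {4} -> 1, {5} -> 1.
Now take the inner product of this character with each irreducible chi from the table, <chi_3*chi_3, chi> = (1/6) sum_C |C| (chi_3*chi_3)(C) conj(chi(C)):
  <chi_3*chi_3, chi_0> = (1/6)[1*(1)*conj(1) + 1*(1)*conj(1) + 1*(1)*conj(1) + 1*(1)*conj(1) + 1*(1)*conj(1) + 1*(1)*conj(1)]
      = (1/6)[(1) + (1) + (1) + (1) + (1) + (1)] = 6/6 = 1
  <chi_3*chi_3, chi_1> = (1/6)[1*(1)*conj(1) + 1*(1)*conj(exp(I*pi/3)) + 1*(1)*conj(exp(2*I*pi/3)) + 1*(1)*conj(-1) + 1*(1)*conj(exp(-2*I*pi/3)) + 1*(1)*conj(exp(-I*pi/3))]
      = (1/6)[(1) + (exp(-I*pi/3)) + (exp(-2*I*pi/3)) + (-1) + (exp(2*I*pi/3)) + (exp(I*pi/3))] = 0/6 = 0
  <chi_3*chi_3, chi_2> = (1/6)[1*(1)*conj(1) + 1*(1)*conj(exp(2*I*pi/3)) + 1*(1)*conj(exp(-2*I*pi/3)) + 1*(1)*conj(1) + 1*(1)*conj(exp(2*I*pi/3)) + 1*(1)*conj(exp(-2*I*pi/3))]
      = (1/6)[(1) + (exp(-2*I*pi/3)) + (exp(2*I*pi/3)) + (1) + (exp(-2*I*pi/3)) + (exp(2*I*pi/3))] = 0/6 = 0
  <chi_3*chi_3, chi_3> = (1/6)[1*(1)*conj(1) + 1*(1)*conj(-1) + 1*(1)*conj(1) + 1*(1)*conj(-1) + 1*(1)*conj(1) + 1*(1)*conj(-1)]
      = (1/6)[(1) + (-1) + (1) + (-1) + (1) + (-1)] = 0/6 = 0
  <chi_3*chi_3, chi_4> = (1/6)[1*(1)*conj(1) + 1*(1)*conj(exp(-2*I*pi/3)) + 1*(1)*conj(exp(2*I*pi/3)) + 1*(1)*conj(1) + 1*(1)*conj(exp(-2*I*pi/3)) + 1*(1)*conj(exp(2*I*pi/3))]
      = (1/6)[(1) + (exp(2*I*pi/3)) + (exp(-2*I*pi/3)) + (1) + (exp(2*I*pi/3)) + (exp(-2*I*pi/3))] = 0/6 = 0
  <chi_3*chi_3, chi_5> = (1/6)[1*(1)*conj(1) + 1*(1)*conj(exp(-I*pi/3)) + 1*(1)*conj(exp(-2*I*pi/3)) + 1*(1)*conj(-1) + 1*(1)*conj(exp(2*I*pi/3)) + 1*(1)*conj(exp(I*pi/3))]
      = (1/6)[(1) + (exp(I*pi/3)) + (exp(2*I*pi/3)) + (-1) + (exp(-2*I*pi/3)) + (exp(-I*pi/3))] = 0/6 = 0
(Exp terms are combined using exp(i*s)*conj(exp(i*t)) = exp(i*(s-t)), and sums of them are collapsed using the identity that for every m > 1 the m distinct m-th roots of unity sum to 0, e.g. 1 + exp(2*I*pi/3) + exp(-2*I*pi/3) = 0.)
Hence the multiplicities are chi_0: 1. Dimension check: dim(chi_3)*dim(chi_3) = 1*1 = 1 and sum (mult * dim) = 1*1 = 1.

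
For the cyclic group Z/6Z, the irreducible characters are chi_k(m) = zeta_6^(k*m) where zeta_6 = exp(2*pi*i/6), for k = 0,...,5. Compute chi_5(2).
chi_5(2) = zeta_6^10 = exp(-2*I*pi/3)

Solution. chi_5(2) = zeta_6^(5*2) = zeta_6^10. Since zeta_6^6 = 1, this equals zeta_6^4 = exp(2*pi*i*4/6) = exp(-2*I*pi/3).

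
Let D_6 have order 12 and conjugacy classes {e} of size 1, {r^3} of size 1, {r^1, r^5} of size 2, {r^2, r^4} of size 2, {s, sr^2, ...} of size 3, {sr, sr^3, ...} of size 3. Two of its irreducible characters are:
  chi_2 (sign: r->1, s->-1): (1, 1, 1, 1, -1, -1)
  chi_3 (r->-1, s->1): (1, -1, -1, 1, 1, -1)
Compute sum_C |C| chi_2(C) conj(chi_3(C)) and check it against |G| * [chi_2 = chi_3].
Sum = 0; so <chi_2, chi_3> = 0 (distinct irreducibles are orthogonal).

Proof sketch: Compute term by term over conjugacy classes (|C| * chi_2(C) * conj(chi_3(C))):
  1*(1)*conj(1) + 1*(1)*conj(-1) + 2*(1)*conj(-1) + 2*(1)*conj(1) + 3*(-1)*conj(1) + 3*(-1)*conj(-1)
  = (1) + (-1) + (-2) + (2) + (-3) + (3)
  = 0.
Dividing by |G| = 12 gives 0/12 = 0, matching the row-orthogonality relation <chi_2, chi_3> = [chi_2 = chi_3].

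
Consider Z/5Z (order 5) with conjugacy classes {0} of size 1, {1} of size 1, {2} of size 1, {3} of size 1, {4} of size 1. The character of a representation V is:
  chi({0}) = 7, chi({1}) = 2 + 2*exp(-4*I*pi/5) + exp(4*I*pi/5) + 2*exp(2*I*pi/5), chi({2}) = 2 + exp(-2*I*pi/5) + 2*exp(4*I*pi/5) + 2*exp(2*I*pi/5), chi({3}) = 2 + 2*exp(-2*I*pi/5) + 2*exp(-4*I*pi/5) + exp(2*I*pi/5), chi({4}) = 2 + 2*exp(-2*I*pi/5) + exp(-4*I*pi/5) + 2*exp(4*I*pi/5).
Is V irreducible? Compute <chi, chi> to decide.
Not irreducible (reducible): <chi, chi> = 13 > 1.

Proof sketch: <chi, chi> = (1/|G|) sum_C |C| * |chi(C)|^2 = (1/5)[1*|7|^2 + 1*|2 + 2*exp(-4*I*pi/5) + exp(4*I*pi/5) + 2*exp(2*I*pi/5)|^2 + 1*|2 + exp(-2*I*pi/5) + 2*exp(4*I*pi/5) + 2*exp(2*I*pi/5)|^2 + 1*|2 + 2*exp(-2*I*pi/5) + 2*exp(-4*I*pi/5) + exp(2*I*pi/5)|^2 + 1*|2 + 2*exp(-2*I*pi/5) + exp(-4*I*pi/5) + 2*exp(4*I*pi/5)|^2]
  = (1/5)[(49) + (13 + 8*exp(-2*I*pi/5) + 10*exp(-4*I*pi/5) + 10*exp(4*I*pi/5) + 8*exp(2*I*pi/5)) + (13 + 10*exp(-2*I*pi/5) + 8*exp(-4*I*pi/5) + 8*exp(4*I*pi/5) + 10*exp(2*I*pi/5)) + (13 + 10*exp(-2*I*pi/5) + 8*exp(-4*I*pi/5) + 8*exp(4*I*pi/5) + 10*exp(2*I*pi/5)) + (13 + 8*exp(-2*I*pi/5) + 10*exp(-4*I*pi/5) + 10*exp(4*I*pi/5) + 8*exp(2*I*pi/5))] = 65/5 = 13.
(Exp terms are combined using exp(i*s)*conj(exp(i*t)) = exp(i*(s-t)), and sums of them are collapsed using the identity that for every m > 1 the m distinct m-th roots of unity sum to 0, e.g. 1 + exp(2*I*pi/3) + exp(-2*I*pi/3) = 0.)
A character is irreducible iff <chi, chi> = 1, so this representation is reducible.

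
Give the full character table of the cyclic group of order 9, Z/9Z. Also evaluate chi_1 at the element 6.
Character table of Z/9Z (irreps indexed chi_0,...,chi_8 with chi_k(m) = zeta_9^(k*m), zeta_9 = exp(2*pi*i/9)):
  irrep \ class  {0} (size 1)  {1} (size 1)    {2} (size 1)    {3} (size 1)    {4} (size 1)    {5} (size 1)    {6} (size 1)    {7} (size 1)    {8} (size 1)  
  chi_0          1             1               1               1               1               1               1               1               1             
  chi_1          1             exp(2*I*pi/9)   exp(4*I*pi/9)   exp(2*I*pi/3)   exp(8*I*pi/9)   exp(-8*I*pi/9)  exp(-2*I*pi/3)  exp(-4*I*pi/9)  exp(-2*I*pi/9)
  chi_2          1             exp(4*I*pi/9)   exp(8*I*pi/9)   exp(-2*I*pi/3)  exp(-2*I*pi/9)  exp(2*I*pi/9)   exp(2*I*pi/3)   exp(-8*I*pi/9)  exp(-4*I*pi/9)
  chi_3          1             exp(2*I*pi/3)   exp(-2*I*pi/3)  1               exp(2*I*pi/3)   exp(-2*I*pi/3)  1               exp(2*I*pi/3)   exp(-2*I*pi/3)
  chi_4          1             exp(8*I*pi/9)   exp(-2*I*pi/9)  exp(2*I*pi/3)   exp(-4*I*pi/9)  exp(4*I*pi/9)   exp(-2*I*pi/3)  exp(2*I*pi/9)   exp(-8*I*pi/9)
  chi_5          1             exp(-8*I*pi/9)  exp(2*I*pi/9)   exp(-2*I*pi/3)  exp(4*I*pi/9)   exp(-4*I*pi/9)  exp(2*I*pi/3)   exp(-2*I*pi/9)  exp(8*I*pi/9) 
  chi_6          1             exp(-2*I*pi/3)  exp(2*I*pi/3)   1               exp(-2*I*pi/3)  exp(2*I*pi/3)   1               exp(-2*I*pi/3)  exp(2*I*pi/3) 
  chi_7          1             exp(-4*I*pi/9)  exp(-8*I*pi/9)  exp(2*I*pi/3)   exp(2*I*pi/9)   exp(-2*I*pi/9)  exp(-2*I*pi/3)  exp(8*I*pi/9)   exp(4*I*pi/9) 
  chi_8          1             exp(-2*I*pi/9)  exp(-4*I*pi/9)  exp(-2*I*pi/3)  exp(-8*I*pi/9)  exp(8*I*pi/9)   exp(2*I*pi/3)   exp(4*I*pi/9)   exp(2*I*pi/9) 

Spot check: chi_1(6) = zeta_9^(1*6) = zeta_9^6 = exp(-2*I*pi/3).

Why: Z/9Z is abelian, so all 9 irreducible complex representations are 1-dimensional. They are given by chi_k(m) = zeta_9^(k*m) for k = 0,...,8. Row orthogonality: sum_m chi_k(m) conj(chi_l(m)) = 9 * [k = l].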